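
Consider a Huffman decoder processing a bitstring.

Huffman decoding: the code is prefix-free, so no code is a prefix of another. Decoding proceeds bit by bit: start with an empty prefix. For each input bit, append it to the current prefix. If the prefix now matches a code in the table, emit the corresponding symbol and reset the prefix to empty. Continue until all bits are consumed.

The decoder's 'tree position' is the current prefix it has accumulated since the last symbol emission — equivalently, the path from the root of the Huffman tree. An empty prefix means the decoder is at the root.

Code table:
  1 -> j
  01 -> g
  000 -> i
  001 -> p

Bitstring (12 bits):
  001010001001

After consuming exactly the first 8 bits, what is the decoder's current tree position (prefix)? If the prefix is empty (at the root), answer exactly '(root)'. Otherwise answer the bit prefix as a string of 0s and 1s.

Answer: (root)

Derivation:
Bit 0: prefix='0' (no match yet)
Bit 1: prefix='00' (no match yet)
Bit 2: prefix='001' -> emit 'p', reset
Bit 3: prefix='0' (no match yet)
Bit 4: prefix='01' -> emit 'g', reset
Bit 5: prefix='0' (no match yet)
Bit 6: prefix='00' (no match yet)
Bit 7: prefix='000' -> emit 'i', reset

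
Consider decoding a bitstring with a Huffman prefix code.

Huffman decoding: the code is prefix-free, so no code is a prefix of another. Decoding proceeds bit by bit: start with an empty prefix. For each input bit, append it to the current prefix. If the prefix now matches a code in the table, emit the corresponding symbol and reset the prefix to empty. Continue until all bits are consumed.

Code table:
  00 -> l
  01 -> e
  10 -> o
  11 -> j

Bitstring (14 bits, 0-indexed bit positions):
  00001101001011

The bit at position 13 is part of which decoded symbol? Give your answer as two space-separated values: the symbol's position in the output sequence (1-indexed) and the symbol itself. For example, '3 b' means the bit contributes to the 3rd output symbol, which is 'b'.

Answer: 7 j

Derivation:
Bit 0: prefix='0' (no match yet)
Bit 1: prefix='00' -> emit 'l', reset
Bit 2: prefix='0' (no match yet)
Bit 3: prefix='00' -> emit 'l', reset
Bit 4: prefix='1' (no match yet)
Bit 5: prefix='11' -> emit 'j', reset
Bit 6: prefix='0' (no match yet)
Bit 7: prefix='01' -> emit 'e', reset
Bit 8: prefix='0' (no match yet)
Bit 9: prefix='00' -> emit 'l', reset
Bit 10: prefix='1' (no match yet)
Bit 11: prefix='10' -> emit 'o', reset
Bit 12: prefix='1' (no match yet)
Bit 13: prefix='11' -> emit 'j', reset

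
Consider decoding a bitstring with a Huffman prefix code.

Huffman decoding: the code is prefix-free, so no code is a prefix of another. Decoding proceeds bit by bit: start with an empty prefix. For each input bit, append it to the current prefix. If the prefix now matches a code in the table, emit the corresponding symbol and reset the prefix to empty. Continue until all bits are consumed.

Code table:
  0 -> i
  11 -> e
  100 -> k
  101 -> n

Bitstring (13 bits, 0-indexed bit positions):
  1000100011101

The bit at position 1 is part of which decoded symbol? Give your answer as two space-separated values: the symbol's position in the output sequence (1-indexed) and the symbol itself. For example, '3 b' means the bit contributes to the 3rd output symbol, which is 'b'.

Answer: 1 k

Derivation:
Bit 0: prefix='1' (no match yet)
Bit 1: prefix='10' (no match yet)
Bit 2: prefix='100' -> emit 'k', reset
Bit 3: prefix='0' -> emit 'i', reset
Bit 4: prefix='1' (no match yet)
Bit 5: prefix='10' (no match yet)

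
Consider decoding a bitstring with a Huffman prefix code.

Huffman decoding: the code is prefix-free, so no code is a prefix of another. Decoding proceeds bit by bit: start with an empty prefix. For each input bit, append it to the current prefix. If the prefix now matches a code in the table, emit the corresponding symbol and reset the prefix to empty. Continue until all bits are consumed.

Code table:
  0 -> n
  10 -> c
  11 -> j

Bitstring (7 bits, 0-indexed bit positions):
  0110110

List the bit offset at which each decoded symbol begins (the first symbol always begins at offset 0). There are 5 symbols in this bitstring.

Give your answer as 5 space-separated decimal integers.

Answer: 0 1 3 4 6

Derivation:
Bit 0: prefix='0' -> emit 'n', reset
Bit 1: prefix='1' (no match yet)
Bit 2: prefix='11' -> emit 'j', reset
Bit 3: prefix='0' -> emit 'n', reset
Bit 4: prefix='1' (no match yet)
Bit 5: prefix='11' -> emit 'j', reset
Bit 6: prefix='0' -> emit 'n', reset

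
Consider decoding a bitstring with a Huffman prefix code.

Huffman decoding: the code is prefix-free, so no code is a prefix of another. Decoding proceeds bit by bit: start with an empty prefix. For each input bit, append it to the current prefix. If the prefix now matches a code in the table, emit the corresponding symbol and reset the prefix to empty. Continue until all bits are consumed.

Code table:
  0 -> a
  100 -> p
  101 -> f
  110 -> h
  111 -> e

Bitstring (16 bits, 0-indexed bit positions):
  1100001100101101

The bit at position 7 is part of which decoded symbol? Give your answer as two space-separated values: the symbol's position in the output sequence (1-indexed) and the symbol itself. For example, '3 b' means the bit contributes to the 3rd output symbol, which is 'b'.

Answer: 5 h

Derivation:
Bit 0: prefix='1' (no match yet)
Bit 1: prefix='11' (no match yet)
Bit 2: prefix='110' -> emit 'h', reset
Bit 3: prefix='0' -> emit 'a', reset
Bit 4: prefix='0' -> emit 'a', reset
Bit 5: prefix='0' -> emit 'a', reset
Bit 6: prefix='1' (no match yet)
Bit 7: prefix='11' (no match yet)
Bit 8: prefix='110' -> emit 'h', reset
Bit 9: prefix='0' -> emit 'a', reset
Bit 10: prefix='1' (no match yet)
Bit 11: prefix='10' (no match yet)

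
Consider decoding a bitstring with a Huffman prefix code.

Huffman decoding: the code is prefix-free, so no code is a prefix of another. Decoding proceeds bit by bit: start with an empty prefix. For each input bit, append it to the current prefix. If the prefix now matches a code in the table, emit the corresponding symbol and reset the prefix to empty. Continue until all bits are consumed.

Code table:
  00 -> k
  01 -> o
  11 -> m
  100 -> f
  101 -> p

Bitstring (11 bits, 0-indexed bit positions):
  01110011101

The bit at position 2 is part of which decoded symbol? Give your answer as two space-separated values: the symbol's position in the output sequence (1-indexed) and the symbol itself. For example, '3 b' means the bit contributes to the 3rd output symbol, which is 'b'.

Bit 0: prefix='0' (no match yet)
Bit 1: prefix='01' -> emit 'o', reset
Bit 2: prefix='1' (no match yet)
Bit 3: prefix='11' -> emit 'm', reset
Bit 4: prefix='0' (no match yet)
Bit 5: prefix='00' -> emit 'k', reset
Bit 6: prefix='1' (no match yet)

Answer: 2 m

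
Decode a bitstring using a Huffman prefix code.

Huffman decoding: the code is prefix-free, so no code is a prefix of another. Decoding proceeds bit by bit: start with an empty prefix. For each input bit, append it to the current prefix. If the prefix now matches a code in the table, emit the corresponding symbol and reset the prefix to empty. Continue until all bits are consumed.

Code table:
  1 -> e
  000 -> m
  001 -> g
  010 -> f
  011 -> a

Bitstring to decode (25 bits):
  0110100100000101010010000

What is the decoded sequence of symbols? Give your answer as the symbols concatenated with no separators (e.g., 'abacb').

Answer: affmfeffm

Derivation:
Bit 0: prefix='0' (no match yet)
Bit 1: prefix='01' (no match yet)
Bit 2: prefix='011' -> emit 'a', reset
Bit 3: prefix='0' (no match yet)
Bit 4: prefix='01' (no match yet)
Bit 5: prefix='010' -> emit 'f', reset
Bit 6: prefix='0' (no match yet)
Bit 7: prefix='01' (no match yet)
Bit 8: prefix='010' -> emit 'f', reset
Bit 9: prefix='0' (no match yet)
Bit 10: prefix='00' (no match yet)
Bit 11: prefix='000' -> emit 'm', reset
Bit 12: prefix='0' (no match yet)
Bit 13: prefix='01' (no match yet)
Bit 14: prefix='010' -> emit 'f', reset
Bit 15: prefix='1' -> emit 'e', reset
Bit 16: prefix='0' (no match yet)
Bit 17: prefix='01' (no match yet)
Bit 18: prefix='010' -> emit 'f', reset
Bit 19: prefix='0' (no match yet)
Bit 20: prefix='01' (no match yet)
Bit 21: prefix='010' -> emit 'f', reset
Bit 22: prefix='0' (no match yet)
Bit 23: prefix='00' (no match yet)
Bit 24: prefix='000' -> emit 'm', reset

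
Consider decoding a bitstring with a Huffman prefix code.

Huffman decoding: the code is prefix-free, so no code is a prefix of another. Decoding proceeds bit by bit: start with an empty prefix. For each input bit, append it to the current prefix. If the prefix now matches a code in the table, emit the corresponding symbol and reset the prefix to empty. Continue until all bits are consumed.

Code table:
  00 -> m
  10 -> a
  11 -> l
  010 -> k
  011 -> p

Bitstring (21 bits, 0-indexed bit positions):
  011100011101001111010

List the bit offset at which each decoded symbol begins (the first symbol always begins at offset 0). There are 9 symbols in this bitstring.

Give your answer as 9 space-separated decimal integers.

Bit 0: prefix='0' (no match yet)
Bit 1: prefix='01' (no match yet)
Bit 2: prefix='011' -> emit 'p', reset
Bit 3: prefix='1' (no match yet)
Bit 4: prefix='10' -> emit 'a', reset
Bit 5: prefix='0' (no match yet)
Bit 6: prefix='00' -> emit 'm', reset
Bit 7: prefix='1' (no match yet)
Bit 8: prefix='11' -> emit 'l', reset
Bit 9: prefix='1' (no match yet)
Bit 10: prefix='10' -> emit 'a', reset
Bit 11: prefix='1' (no match yet)
Bit 12: prefix='10' -> emit 'a', reset
Bit 13: prefix='0' (no match yet)
Bit 14: prefix='01' (no match yet)
Bit 15: prefix='011' -> emit 'p', reset
Bit 16: prefix='1' (no match yet)
Bit 17: prefix='11' -> emit 'l', reset
Bit 18: prefix='0' (no match yet)
Bit 19: prefix='01' (no match yet)
Bit 20: prefix='010' -> emit 'k', reset

Answer: 0 3 5 7 9 11 13 16 18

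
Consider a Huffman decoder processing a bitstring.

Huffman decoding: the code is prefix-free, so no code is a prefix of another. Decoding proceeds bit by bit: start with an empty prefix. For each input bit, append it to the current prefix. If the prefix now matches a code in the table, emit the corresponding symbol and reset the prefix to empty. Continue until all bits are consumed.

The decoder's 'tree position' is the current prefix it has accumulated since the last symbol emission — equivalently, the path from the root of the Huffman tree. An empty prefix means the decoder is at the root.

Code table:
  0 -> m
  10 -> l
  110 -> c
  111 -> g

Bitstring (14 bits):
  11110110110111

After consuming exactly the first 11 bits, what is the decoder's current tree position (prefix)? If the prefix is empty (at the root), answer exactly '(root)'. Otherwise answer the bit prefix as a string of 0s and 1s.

Bit 0: prefix='1' (no match yet)
Bit 1: prefix='11' (no match yet)
Bit 2: prefix='111' -> emit 'g', reset
Bit 3: prefix='1' (no match yet)
Bit 4: prefix='10' -> emit 'l', reset
Bit 5: prefix='1' (no match yet)
Bit 6: prefix='11' (no match yet)
Bit 7: prefix='110' -> emit 'c', reset
Bit 8: prefix='1' (no match yet)
Bit 9: prefix='11' (no match yet)
Bit 10: prefix='110' -> emit 'c', reset

Answer: (root)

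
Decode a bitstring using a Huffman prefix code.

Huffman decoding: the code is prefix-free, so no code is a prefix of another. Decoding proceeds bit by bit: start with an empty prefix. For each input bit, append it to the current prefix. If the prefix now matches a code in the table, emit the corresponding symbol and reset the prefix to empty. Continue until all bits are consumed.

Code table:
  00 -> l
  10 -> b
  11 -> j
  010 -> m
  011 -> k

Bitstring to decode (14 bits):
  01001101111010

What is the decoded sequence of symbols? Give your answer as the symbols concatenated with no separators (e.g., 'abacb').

Bit 0: prefix='0' (no match yet)
Bit 1: prefix='01' (no match yet)
Bit 2: prefix='010' -> emit 'm', reset
Bit 3: prefix='0' (no match yet)
Bit 4: prefix='01' (no match yet)
Bit 5: prefix='011' -> emit 'k', reset
Bit 6: prefix='0' (no match yet)
Bit 7: prefix='01' (no match yet)
Bit 8: prefix='011' -> emit 'k', reset
Bit 9: prefix='1' (no match yet)
Bit 10: prefix='11' -> emit 'j', reset
Bit 11: prefix='0' (no match yet)
Bit 12: prefix='01' (no match yet)
Bit 13: prefix='010' -> emit 'm', reset

Answer: mkkjm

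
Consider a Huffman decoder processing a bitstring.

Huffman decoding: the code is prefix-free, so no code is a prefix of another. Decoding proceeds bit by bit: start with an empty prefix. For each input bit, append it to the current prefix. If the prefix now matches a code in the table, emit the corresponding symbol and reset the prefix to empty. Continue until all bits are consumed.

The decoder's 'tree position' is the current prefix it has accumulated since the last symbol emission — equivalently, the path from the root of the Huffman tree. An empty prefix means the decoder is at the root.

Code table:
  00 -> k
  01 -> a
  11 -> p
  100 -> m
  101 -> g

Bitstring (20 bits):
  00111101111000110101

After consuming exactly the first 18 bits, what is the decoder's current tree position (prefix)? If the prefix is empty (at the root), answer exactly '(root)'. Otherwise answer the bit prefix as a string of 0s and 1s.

Answer: (root)

Derivation:
Bit 0: prefix='0' (no match yet)
Bit 1: prefix='00' -> emit 'k', reset
Bit 2: prefix='1' (no match yet)
Bit 3: prefix='11' -> emit 'p', reset
Bit 4: prefix='1' (no match yet)
Bit 5: prefix='11' -> emit 'p', reset
Bit 6: prefix='0' (no match yet)
Bit 7: prefix='01' -> emit 'a', reset
Bit 8: prefix='1' (no match yet)
Bit 9: prefix='11' -> emit 'p', reset
Bit 10: prefix='1' (no match yet)
Bit 11: prefix='10' (no match yet)
Bit 12: prefix='100' -> emit 'm', reset
Bit 13: prefix='0' (no match yet)
Bit 14: prefix='01' -> emit 'a', reset
Bit 15: prefix='1' (no match yet)
Bit 16: prefix='10' (no match yet)
Bit 17: prefix='101' -> emit 'g', reset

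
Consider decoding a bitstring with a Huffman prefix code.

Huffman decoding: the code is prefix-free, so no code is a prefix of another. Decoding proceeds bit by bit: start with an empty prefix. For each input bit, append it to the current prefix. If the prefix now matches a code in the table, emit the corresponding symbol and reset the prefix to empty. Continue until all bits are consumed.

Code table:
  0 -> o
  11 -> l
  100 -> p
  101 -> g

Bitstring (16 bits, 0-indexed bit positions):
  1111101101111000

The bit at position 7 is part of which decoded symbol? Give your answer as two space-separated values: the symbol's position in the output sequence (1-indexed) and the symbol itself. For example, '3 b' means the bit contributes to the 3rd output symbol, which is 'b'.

Answer: 4 g

Derivation:
Bit 0: prefix='1' (no match yet)
Bit 1: prefix='11' -> emit 'l', reset
Bit 2: prefix='1' (no match yet)
Bit 3: prefix='11' -> emit 'l', reset
Bit 4: prefix='1' (no match yet)
Bit 5: prefix='10' (no match yet)
Bit 6: prefix='101' -> emit 'g', reset
Bit 7: prefix='1' (no match yet)
Bit 8: prefix='10' (no match yet)
Bit 9: prefix='101' -> emit 'g', reset
Bit 10: prefix='1' (no match yet)
Bit 11: prefix='11' -> emit 'l', reset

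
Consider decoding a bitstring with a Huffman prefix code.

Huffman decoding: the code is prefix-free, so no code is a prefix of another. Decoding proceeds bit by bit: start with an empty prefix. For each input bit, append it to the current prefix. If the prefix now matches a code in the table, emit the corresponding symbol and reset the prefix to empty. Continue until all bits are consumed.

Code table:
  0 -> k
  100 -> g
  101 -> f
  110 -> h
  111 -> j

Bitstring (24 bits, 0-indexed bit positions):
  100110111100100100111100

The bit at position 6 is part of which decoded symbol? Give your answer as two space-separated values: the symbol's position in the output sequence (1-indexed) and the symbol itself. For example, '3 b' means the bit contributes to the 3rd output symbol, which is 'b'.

Bit 0: prefix='1' (no match yet)
Bit 1: prefix='10' (no match yet)
Bit 2: prefix='100' -> emit 'g', reset
Bit 3: prefix='1' (no match yet)
Bit 4: prefix='11' (no match yet)
Bit 5: prefix='110' -> emit 'h', reset
Bit 6: prefix='1' (no match yet)
Bit 7: prefix='11' (no match yet)
Bit 8: prefix='111' -> emit 'j', reset
Bit 9: prefix='1' (no match yet)
Bit 10: prefix='10' (no match yet)

Answer: 3 j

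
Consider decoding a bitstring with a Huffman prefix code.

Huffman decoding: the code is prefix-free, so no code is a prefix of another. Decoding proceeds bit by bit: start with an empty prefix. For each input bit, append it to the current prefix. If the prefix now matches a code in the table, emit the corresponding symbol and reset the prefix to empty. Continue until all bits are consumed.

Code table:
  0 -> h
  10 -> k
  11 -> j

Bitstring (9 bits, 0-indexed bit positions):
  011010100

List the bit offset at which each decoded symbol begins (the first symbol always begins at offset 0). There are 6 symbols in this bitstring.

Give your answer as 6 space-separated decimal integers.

Bit 0: prefix='0' -> emit 'h', reset
Bit 1: prefix='1' (no match yet)
Bit 2: prefix='11' -> emit 'j', reset
Bit 3: prefix='0' -> emit 'h', reset
Bit 4: prefix='1' (no match yet)
Bit 5: prefix='10' -> emit 'k', reset
Bit 6: prefix='1' (no match yet)
Bit 7: prefix='10' -> emit 'k', reset
Bit 8: prefix='0' -> emit 'h', reset

Answer: 0 1 3 4 6 8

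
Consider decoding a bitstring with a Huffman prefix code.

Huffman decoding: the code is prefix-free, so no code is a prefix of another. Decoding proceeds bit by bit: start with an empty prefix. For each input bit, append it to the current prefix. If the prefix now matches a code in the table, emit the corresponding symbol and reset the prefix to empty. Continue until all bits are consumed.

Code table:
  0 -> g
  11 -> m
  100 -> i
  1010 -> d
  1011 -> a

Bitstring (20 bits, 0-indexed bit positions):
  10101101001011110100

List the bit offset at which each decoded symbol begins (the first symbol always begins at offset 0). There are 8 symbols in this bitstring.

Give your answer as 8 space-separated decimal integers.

Answer: 0 4 6 7 10 14 16 17

Derivation:
Bit 0: prefix='1' (no match yet)
Bit 1: prefix='10' (no match yet)
Bit 2: prefix='101' (no match yet)
Bit 3: prefix='1010' -> emit 'd', reset
Bit 4: prefix='1' (no match yet)
Bit 5: prefix='11' -> emit 'm', reset
Bit 6: prefix='0' -> emit 'g', reset
Bit 7: prefix='1' (no match yet)
Bit 8: prefix='10' (no match yet)
Bit 9: prefix='100' -> emit 'i', reset
Bit 10: prefix='1' (no match yet)
Bit 11: prefix='10' (no match yet)
Bit 12: prefix='101' (no match yet)
Bit 13: prefix='1011' -> emit 'a', reset
Bit 14: prefix='1' (no match yet)
Bit 15: prefix='11' -> emit 'm', reset
Bit 16: prefix='0' -> emit 'g', reset
Bit 17: prefix='1' (no match yet)
Bit 18: prefix='10' (no match yet)
Bit 19: prefix='100' -> emit 'i', reset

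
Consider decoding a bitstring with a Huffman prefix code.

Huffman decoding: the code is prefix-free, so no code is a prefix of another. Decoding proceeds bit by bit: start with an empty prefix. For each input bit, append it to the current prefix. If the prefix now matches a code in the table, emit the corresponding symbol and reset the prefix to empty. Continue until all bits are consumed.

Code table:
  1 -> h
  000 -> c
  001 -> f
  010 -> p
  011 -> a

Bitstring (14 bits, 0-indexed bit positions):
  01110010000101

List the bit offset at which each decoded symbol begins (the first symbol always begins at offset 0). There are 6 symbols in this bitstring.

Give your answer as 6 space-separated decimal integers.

Answer: 0 3 4 7 10 13

Derivation:
Bit 0: prefix='0' (no match yet)
Bit 1: prefix='01' (no match yet)
Bit 2: prefix='011' -> emit 'a', reset
Bit 3: prefix='1' -> emit 'h', reset
Bit 4: prefix='0' (no match yet)
Bit 5: prefix='00' (no match yet)
Bit 6: prefix='001' -> emit 'f', reset
Bit 7: prefix='0' (no match yet)
Bit 8: prefix='00' (no match yet)
Bit 9: prefix='000' -> emit 'c', reset
Bit 10: prefix='0' (no match yet)
Bit 11: prefix='01' (no match yet)
Bit 12: prefix='010' -> emit 'p', reset
Bit 13: prefix='1' -> emit 'h', reset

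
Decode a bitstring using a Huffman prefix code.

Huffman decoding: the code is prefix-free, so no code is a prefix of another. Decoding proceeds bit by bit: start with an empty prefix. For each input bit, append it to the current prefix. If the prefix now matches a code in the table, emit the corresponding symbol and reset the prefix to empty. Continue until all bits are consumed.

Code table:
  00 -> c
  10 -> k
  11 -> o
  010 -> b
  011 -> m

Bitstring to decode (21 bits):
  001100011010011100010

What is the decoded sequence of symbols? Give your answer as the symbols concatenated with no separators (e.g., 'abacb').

Bit 0: prefix='0' (no match yet)
Bit 1: prefix='00' -> emit 'c', reset
Bit 2: prefix='1' (no match yet)
Bit 3: prefix='11' -> emit 'o', reset
Bit 4: prefix='0' (no match yet)
Bit 5: prefix='00' -> emit 'c', reset
Bit 6: prefix='0' (no match yet)
Bit 7: prefix='01' (no match yet)
Bit 8: prefix='011' -> emit 'm', reset
Bit 9: prefix='0' (no match yet)
Bit 10: prefix='01' (no match yet)
Bit 11: prefix='010' -> emit 'b', reset
Bit 12: prefix='0' (no match yet)
Bit 13: prefix='01' (no match yet)
Bit 14: prefix='011' -> emit 'm', reset
Bit 15: prefix='1' (no match yet)
Bit 16: prefix='10' -> emit 'k', reset
Bit 17: prefix='0' (no match yet)
Bit 18: prefix='00' -> emit 'c', reset
Bit 19: prefix='1' (no match yet)
Bit 20: prefix='10' -> emit 'k', reset

Answer: cocmbmkck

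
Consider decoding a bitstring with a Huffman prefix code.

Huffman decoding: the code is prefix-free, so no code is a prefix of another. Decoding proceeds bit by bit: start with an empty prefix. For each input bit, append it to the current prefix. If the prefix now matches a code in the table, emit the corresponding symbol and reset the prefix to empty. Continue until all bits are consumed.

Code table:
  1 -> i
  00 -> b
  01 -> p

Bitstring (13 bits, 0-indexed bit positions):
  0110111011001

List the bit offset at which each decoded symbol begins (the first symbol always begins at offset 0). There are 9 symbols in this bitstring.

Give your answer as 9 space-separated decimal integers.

Bit 0: prefix='0' (no match yet)
Bit 1: prefix='01' -> emit 'p', reset
Bit 2: prefix='1' -> emit 'i', reset
Bit 3: prefix='0' (no match yet)
Bit 4: prefix='01' -> emit 'p', reset
Bit 5: prefix='1' -> emit 'i', reset
Bit 6: prefix='1' -> emit 'i', reset
Bit 7: prefix='0' (no match yet)
Bit 8: prefix='01' -> emit 'p', reset
Bit 9: prefix='1' -> emit 'i', reset
Bit 10: prefix='0' (no match yet)
Bit 11: prefix='00' -> emit 'b', reset
Bit 12: prefix='1' -> emit 'i', reset

Answer: 0 2 3 5 6 7 9 10 12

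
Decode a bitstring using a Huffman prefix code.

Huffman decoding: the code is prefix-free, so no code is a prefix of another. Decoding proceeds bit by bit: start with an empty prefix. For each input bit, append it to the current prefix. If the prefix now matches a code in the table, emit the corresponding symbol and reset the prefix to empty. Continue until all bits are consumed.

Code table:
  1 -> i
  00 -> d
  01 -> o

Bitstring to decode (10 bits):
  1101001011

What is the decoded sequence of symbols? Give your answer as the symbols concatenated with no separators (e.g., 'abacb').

Answer: iiodioi

Derivation:
Bit 0: prefix='1' -> emit 'i', reset
Bit 1: prefix='1' -> emit 'i', reset
Bit 2: prefix='0' (no match yet)
Bit 3: prefix='01' -> emit 'o', reset
Bit 4: prefix='0' (no match yet)
Bit 5: prefix='00' -> emit 'd', reset
Bit 6: prefix='1' -> emit 'i', reset
Bit 7: prefix='0' (no match yet)
Bit 8: prefix='01' -> emit 'o', reset
Bit 9: prefix='1' -> emit 'i', reset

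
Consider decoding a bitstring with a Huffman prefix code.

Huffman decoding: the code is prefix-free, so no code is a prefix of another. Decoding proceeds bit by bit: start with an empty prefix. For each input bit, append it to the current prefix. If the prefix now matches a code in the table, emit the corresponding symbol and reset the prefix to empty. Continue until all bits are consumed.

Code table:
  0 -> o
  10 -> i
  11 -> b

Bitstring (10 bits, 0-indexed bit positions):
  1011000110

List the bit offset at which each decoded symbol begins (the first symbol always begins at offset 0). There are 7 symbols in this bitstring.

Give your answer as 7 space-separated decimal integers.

Answer: 0 2 4 5 6 7 9

Derivation:
Bit 0: prefix='1' (no match yet)
Bit 1: prefix='10' -> emit 'i', reset
Bit 2: prefix='1' (no match yet)
Bit 3: prefix='11' -> emit 'b', reset
Bit 4: prefix='0' -> emit 'o', reset
Bit 5: prefix='0' -> emit 'o', reset
Bit 6: prefix='0' -> emit 'o', reset
Bit 7: prefix='1' (no match yet)
Bit 8: prefix='11' -> emit 'b', reset
Bit 9: prefix='0' -> emit 'o', reset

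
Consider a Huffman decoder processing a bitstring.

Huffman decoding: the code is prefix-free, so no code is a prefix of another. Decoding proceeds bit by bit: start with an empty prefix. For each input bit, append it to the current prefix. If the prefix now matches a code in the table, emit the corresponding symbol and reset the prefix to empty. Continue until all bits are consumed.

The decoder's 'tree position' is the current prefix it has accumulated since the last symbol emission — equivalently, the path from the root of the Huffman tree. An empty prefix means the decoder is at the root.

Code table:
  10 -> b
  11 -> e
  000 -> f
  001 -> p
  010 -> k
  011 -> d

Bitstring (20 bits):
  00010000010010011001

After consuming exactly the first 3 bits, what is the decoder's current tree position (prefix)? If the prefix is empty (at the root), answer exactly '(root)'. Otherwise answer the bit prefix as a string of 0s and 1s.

Bit 0: prefix='0' (no match yet)
Bit 1: prefix='00' (no match yet)
Bit 2: prefix='000' -> emit 'f', reset

Answer: (root)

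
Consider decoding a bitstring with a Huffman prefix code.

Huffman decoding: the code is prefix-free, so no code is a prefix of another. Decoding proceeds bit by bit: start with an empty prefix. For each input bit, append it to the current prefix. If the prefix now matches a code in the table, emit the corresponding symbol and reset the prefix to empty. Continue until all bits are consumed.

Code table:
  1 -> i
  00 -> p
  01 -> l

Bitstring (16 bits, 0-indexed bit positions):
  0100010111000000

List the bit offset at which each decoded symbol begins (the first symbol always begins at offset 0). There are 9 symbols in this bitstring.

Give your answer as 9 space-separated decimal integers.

Bit 0: prefix='0' (no match yet)
Bit 1: prefix='01' -> emit 'l', reset
Bit 2: prefix='0' (no match yet)
Bit 3: prefix='00' -> emit 'p', reset
Bit 4: prefix='0' (no match yet)
Bit 5: prefix='01' -> emit 'l', reset
Bit 6: prefix='0' (no match yet)
Bit 7: prefix='01' -> emit 'l', reset
Bit 8: prefix='1' -> emit 'i', reset
Bit 9: prefix='1' -> emit 'i', reset
Bit 10: prefix='0' (no match yet)
Bit 11: prefix='00' -> emit 'p', reset
Bit 12: prefix='0' (no match yet)
Bit 13: prefix='00' -> emit 'p', reset
Bit 14: prefix='0' (no match yet)
Bit 15: prefix='00' -> emit 'p', reset

Answer: 0 2 4 6 8 9 10 12 14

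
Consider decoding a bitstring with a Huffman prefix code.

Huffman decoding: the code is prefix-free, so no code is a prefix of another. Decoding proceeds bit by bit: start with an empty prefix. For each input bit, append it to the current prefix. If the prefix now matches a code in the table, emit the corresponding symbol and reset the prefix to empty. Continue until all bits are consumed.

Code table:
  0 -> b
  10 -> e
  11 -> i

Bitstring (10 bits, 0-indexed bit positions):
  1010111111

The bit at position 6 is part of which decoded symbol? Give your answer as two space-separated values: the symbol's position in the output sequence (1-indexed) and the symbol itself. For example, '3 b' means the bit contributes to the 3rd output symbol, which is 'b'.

Bit 0: prefix='1' (no match yet)
Bit 1: prefix='10' -> emit 'e', reset
Bit 2: prefix='1' (no match yet)
Bit 3: prefix='10' -> emit 'e', reset
Bit 4: prefix='1' (no match yet)
Bit 5: prefix='11' -> emit 'i', reset
Bit 6: prefix='1' (no match yet)
Bit 7: prefix='11' -> emit 'i', reset
Bit 8: prefix='1' (no match yet)
Bit 9: prefix='11' -> emit 'i', reset

Answer: 4 i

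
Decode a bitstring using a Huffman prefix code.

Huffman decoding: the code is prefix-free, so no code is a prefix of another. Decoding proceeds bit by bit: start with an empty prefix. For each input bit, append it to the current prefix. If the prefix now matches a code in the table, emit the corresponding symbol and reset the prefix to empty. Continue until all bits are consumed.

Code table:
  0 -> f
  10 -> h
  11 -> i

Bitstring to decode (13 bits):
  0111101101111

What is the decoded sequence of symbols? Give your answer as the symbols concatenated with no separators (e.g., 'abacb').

Answer: fiififii

Derivation:
Bit 0: prefix='0' -> emit 'f', reset
Bit 1: prefix='1' (no match yet)
Bit 2: prefix='11' -> emit 'i', reset
Bit 3: prefix='1' (no match yet)
Bit 4: prefix='11' -> emit 'i', reset
Bit 5: prefix='0' -> emit 'f', reset
Bit 6: prefix='1' (no match yet)
Bit 7: prefix='11' -> emit 'i', reset
Bit 8: prefix='0' -> emit 'f', reset
Bit 9: prefix='1' (no match yet)
Bit 10: prefix='11' -> emit 'i', reset
Bit 11: prefix='1' (no match yet)
Bit 12: prefix='11' -> emit 'i', reset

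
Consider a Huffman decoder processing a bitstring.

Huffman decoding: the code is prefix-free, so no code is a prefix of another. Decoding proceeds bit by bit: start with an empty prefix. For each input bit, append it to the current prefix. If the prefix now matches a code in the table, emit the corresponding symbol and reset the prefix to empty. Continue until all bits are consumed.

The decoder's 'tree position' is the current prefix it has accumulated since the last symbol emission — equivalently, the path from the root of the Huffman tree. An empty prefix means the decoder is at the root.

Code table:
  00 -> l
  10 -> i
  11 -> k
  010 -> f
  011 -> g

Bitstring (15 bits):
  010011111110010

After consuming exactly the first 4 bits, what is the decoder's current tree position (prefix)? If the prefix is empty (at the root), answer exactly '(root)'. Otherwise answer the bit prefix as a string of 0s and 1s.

Answer: 0

Derivation:
Bit 0: prefix='0' (no match yet)
Bit 1: prefix='01' (no match yet)
Bit 2: prefix='010' -> emit 'f', reset
Bit 3: prefix='0' (no match yet)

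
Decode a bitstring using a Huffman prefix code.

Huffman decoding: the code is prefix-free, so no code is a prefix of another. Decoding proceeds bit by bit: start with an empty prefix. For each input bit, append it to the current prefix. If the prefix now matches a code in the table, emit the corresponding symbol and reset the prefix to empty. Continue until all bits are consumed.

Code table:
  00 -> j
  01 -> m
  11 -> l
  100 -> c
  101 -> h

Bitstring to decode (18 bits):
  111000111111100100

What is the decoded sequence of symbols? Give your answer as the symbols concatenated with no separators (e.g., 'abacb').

Answer: lcmllljc

Derivation:
Bit 0: prefix='1' (no match yet)
Bit 1: prefix='11' -> emit 'l', reset
Bit 2: prefix='1' (no match yet)
Bit 3: prefix='10' (no match yet)
Bit 4: prefix='100' -> emit 'c', reset
Bit 5: prefix='0' (no match yet)
Bit 6: prefix='01' -> emit 'm', reset
Bit 7: prefix='1' (no match yet)
Bit 8: prefix='11' -> emit 'l', reset
Bit 9: prefix='1' (no match yet)
Bit 10: prefix='11' -> emit 'l', reset
Bit 11: prefix='1' (no match yet)
Bit 12: prefix='11' -> emit 'l', reset
Bit 13: prefix='0' (no match yet)
Bit 14: prefix='00' -> emit 'j', reset
Bit 15: prefix='1' (no match yet)
Bit 16: prefix='10' (no match yet)
Bit 17: prefix='100' -> emit 'c', reset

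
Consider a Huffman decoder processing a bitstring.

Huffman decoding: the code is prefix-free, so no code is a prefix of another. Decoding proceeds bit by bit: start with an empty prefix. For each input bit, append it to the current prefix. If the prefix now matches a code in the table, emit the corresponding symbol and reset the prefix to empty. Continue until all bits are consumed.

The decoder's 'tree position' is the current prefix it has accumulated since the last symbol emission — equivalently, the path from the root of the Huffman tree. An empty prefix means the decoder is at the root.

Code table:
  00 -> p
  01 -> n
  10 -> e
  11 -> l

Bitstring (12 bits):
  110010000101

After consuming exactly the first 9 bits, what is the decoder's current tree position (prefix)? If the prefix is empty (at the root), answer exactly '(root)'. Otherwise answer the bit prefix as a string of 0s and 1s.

Bit 0: prefix='1' (no match yet)
Bit 1: prefix='11' -> emit 'l', reset
Bit 2: prefix='0' (no match yet)
Bit 3: prefix='00' -> emit 'p', reset
Bit 4: prefix='1' (no match yet)
Bit 5: prefix='10' -> emit 'e', reset
Bit 6: prefix='0' (no match yet)
Bit 7: prefix='00' -> emit 'p', reset
Bit 8: prefix='0' (no match yet)

Answer: 0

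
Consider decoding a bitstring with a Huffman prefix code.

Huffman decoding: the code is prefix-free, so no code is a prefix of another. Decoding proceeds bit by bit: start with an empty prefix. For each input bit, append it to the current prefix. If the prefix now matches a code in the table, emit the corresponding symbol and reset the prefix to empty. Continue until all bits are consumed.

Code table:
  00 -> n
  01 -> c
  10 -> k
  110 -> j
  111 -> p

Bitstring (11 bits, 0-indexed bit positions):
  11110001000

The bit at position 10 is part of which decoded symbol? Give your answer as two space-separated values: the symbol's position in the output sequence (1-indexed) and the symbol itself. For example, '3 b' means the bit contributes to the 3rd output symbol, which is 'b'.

Answer: 5 n

Derivation:
Bit 0: prefix='1' (no match yet)
Bit 1: prefix='11' (no match yet)
Bit 2: prefix='111' -> emit 'p', reset
Bit 3: prefix='1' (no match yet)
Bit 4: prefix='10' -> emit 'k', reset
Bit 5: prefix='0' (no match yet)
Bit 6: prefix='00' -> emit 'n', reset
Bit 7: prefix='1' (no match yet)
Bit 8: prefix='10' -> emit 'k', reset
Bit 9: prefix='0' (no match yet)
Bit 10: prefix='00' -> emit 'n', reset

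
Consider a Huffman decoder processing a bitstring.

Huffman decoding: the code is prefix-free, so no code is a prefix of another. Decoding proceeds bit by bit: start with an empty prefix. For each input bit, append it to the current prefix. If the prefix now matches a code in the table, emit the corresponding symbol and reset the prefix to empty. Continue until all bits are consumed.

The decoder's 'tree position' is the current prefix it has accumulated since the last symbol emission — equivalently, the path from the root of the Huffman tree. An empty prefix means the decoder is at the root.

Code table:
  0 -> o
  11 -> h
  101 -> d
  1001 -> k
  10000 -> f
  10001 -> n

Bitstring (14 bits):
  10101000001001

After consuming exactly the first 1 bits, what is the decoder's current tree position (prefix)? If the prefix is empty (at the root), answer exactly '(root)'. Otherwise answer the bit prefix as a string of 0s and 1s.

Bit 0: prefix='1' (no match yet)

Answer: 1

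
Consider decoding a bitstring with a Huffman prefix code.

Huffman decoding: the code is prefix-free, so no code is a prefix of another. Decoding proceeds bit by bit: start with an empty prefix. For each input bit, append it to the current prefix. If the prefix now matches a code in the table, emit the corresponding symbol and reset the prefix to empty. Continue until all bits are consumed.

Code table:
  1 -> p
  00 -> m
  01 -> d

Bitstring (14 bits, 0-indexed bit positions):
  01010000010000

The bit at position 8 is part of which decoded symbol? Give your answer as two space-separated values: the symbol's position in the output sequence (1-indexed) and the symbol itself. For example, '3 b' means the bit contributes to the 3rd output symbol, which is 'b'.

Bit 0: prefix='0' (no match yet)
Bit 1: prefix='01' -> emit 'd', reset
Bit 2: prefix='0' (no match yet)
Bit 3: prefix='01' -> emit 'd', reset
Bit 4: prefix='0' (no match yet)
Bit 5: prefix='00' -> emit 'm', reset
Bit 6: prefix='0' (no match yet)
Bit 7: prefix='00' -> emit 'm', reset
Bit 8: prefix='0' (no match yet)
Bit 9: prefix='01' -> emit 'd', reset
Bit 10: prefix='0' (no match yet)
Bit 11: prefix='00' -> emit 'm', reset
Bit 12: prefix='0' (no match yet)

Answer: 5 d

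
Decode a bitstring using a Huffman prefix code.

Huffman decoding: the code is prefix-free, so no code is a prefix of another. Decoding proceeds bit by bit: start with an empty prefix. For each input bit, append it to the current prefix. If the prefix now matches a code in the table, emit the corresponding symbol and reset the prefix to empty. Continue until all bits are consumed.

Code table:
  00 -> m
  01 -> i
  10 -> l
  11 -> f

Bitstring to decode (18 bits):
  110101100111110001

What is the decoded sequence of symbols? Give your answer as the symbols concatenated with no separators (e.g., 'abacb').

Answer: fiiliffmi

Derivation:
Bit 0: prefix='1' (no match yet)
Bit 1: prefix='11' -> emit 'f', reset
Bit 2: prefix='0' (no match yet)
Bit 3: prefix='01' -> emit 'i', reset
Bit 4: prefix='0' (no match yet)
Bit 5: prefix='01' -> emit 'i', reset
Bit 6: prefix='1' (no match yet)
Bit 7: prefix='10' -> emit 'l', reset
Bit 8: prefix='0' (no match yet)
Bit 9: prefix='01' -> emit 'i', reset
Bit 10: prefix='1' (no match yet)
Bit 11: prefix='11' -> emit 'f', reset
Bit 12: prefix='1' (no match yet)
Bit 13: prefix='11' -> emit 'f', reset
Bit 14: prefix='0' (no match yet)
Bit 15: prefix='00' -> emit 'm', reset
Bit 16: prefix='0' (no match yet)
Bit 17: prefix='01' -> emit 'i', reset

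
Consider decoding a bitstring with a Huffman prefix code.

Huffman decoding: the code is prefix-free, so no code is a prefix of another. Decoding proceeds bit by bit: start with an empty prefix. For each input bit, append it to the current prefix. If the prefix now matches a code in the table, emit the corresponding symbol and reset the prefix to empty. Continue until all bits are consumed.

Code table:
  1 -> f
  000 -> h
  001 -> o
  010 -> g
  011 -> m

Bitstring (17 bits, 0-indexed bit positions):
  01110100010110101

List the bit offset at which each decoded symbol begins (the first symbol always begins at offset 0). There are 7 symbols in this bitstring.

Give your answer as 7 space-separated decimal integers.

Bit 0: prefix='0' (no match yet)
Bit 1: prefix='01' (no match yet)
Bit 2: prefix='011' -> emit 'm', reset
Bit 3: prefix='1' -> emit 'f', reset
Bit 4: prefix='0' (no match yet)
Bit 5: prefix='01' (no match yet)
Bit 6: prefix='010' -> emit 'g', reset
Bit 7: prefix='0' (no match yet)
Bit 8: prefix='00' (no match yet)
Bit 9: prefix='001' -> emit 'o', reset
Bit 10: prefix='0' (no match yet)
Bit 11: prefix='01' (no match yet)
Bit 12: prefix='011' -> emit 'm', reset
Bit 13: prefix='0' (no match yet)
Bit 14: prefix='01' (no match yet)
Bit 15: prefix='010' -> emit 'g', reset
Bit 16: prefix='1' -> emit 'f', reset

Answer: 0 3 4 7 10 13 16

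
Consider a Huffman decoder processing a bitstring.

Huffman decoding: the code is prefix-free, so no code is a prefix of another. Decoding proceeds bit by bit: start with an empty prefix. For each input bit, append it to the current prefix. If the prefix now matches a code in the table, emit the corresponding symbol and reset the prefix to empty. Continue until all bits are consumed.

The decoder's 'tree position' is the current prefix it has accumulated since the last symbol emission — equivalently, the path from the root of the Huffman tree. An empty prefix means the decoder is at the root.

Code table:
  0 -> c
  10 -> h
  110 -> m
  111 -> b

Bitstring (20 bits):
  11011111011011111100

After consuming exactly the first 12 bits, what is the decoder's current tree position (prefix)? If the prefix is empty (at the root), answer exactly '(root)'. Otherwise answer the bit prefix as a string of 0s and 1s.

Bit 0: prefix='1' (no match yet)
Bit 1: prefix='11' (no match yet)
Bit 2: prefix='110' -> emit 'm', reset
Bit 3: prefix='1' (no match yet)
Bit 4: prefix='11' (no match yet)
Bit 5: prefix='111' -> emit 'b', reset
Bit 6: prefix='1' (no match yet)
Bit 7: prefix='11' (no match yet)
Bit 8: prefix='110' -> emit 'm', reset
Bit 9: prefix='1' (no match yet)
Bit 10: prefix='11' (no match yet)
Bit 11: prefix='110' -> emit 'm', reset

Answer: (root)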